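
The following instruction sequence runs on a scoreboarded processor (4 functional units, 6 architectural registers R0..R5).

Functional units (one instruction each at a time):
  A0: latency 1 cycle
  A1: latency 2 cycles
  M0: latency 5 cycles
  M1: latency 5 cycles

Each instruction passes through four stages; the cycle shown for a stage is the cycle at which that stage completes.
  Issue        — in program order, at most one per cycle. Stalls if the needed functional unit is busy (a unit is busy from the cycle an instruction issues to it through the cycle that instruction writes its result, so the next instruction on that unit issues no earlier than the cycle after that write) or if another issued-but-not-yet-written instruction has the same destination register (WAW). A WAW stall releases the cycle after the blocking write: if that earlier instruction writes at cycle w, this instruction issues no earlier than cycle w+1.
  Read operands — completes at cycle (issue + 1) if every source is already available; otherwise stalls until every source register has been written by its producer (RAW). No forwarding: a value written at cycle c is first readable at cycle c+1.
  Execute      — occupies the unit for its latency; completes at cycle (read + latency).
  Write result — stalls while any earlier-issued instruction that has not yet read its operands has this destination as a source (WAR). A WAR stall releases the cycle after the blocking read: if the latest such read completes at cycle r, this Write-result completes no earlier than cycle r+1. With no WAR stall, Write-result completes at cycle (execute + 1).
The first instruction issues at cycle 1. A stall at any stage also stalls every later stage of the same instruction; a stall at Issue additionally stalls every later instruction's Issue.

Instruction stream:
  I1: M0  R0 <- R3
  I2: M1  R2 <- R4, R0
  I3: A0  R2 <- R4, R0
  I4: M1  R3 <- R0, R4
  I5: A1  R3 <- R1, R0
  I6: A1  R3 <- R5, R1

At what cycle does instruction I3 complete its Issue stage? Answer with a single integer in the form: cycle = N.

cycle = 16

t=1  I1 issues→M0
t=2  I1 reads, I2 issues→M1
t=7  I1 exec-done
t=8  I1 writes R0
t=9  I2 reads
t=14  I2 exec-done
t=15  I2 writes R2
t=16  I3 issues→A0
t=17  I3 reads, I4 issues→M1
t=18  I3 exec-done, I4 reads
t=19  I3 writes R2
t=23  I4 exec-done
t=24  I4 writes R3
t=25  I5 issues→A1
t=26  I5 reads
t=28  I5 exec-done
t=29  I5 writes R3
t=30  I6 issues→A1
t=31  I6 reads
t=33  I6 exec-done
t=34  I6 writes R3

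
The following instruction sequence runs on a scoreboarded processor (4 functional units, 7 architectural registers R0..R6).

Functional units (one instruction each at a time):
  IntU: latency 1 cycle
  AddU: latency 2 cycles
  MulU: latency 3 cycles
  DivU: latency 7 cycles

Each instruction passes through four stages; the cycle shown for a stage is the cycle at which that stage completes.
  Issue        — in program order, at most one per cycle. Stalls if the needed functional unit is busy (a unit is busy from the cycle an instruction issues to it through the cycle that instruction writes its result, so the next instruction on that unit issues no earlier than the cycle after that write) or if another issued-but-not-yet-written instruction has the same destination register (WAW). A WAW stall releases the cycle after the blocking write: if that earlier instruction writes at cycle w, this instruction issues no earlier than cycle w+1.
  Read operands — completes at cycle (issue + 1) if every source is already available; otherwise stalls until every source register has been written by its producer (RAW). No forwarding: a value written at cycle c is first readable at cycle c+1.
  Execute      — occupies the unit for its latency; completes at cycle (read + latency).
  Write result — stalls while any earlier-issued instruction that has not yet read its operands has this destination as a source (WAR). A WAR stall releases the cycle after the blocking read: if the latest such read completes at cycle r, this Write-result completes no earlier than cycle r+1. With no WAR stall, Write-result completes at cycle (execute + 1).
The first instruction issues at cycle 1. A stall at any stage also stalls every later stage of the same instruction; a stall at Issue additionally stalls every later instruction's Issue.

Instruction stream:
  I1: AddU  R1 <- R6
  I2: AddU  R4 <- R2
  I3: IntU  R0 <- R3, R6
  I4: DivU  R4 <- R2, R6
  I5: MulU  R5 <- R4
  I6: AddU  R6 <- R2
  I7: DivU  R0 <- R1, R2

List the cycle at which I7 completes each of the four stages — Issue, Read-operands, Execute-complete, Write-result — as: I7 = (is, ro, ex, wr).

1) issue 1, read 2, done 4, write 5
2) issue 6, read 7, done 9, write 10  <struct: AddU busy until I1 writes@5>
3) issue 7, read 8, done 9, write 10
4) issue 11, read 12, done 19, write 20  <WAW R4: wait I2 write@10>
5) issue 12, read 21, done 24, write 25  <RAW R4: wait I4 write@20>
6) issue 13, read 14, done 16, write 17
7) issue 21, read 22, done 29, write 30  <struct: DivU busy until I4 writes@20>

I7 = (21, 22, 29, 30)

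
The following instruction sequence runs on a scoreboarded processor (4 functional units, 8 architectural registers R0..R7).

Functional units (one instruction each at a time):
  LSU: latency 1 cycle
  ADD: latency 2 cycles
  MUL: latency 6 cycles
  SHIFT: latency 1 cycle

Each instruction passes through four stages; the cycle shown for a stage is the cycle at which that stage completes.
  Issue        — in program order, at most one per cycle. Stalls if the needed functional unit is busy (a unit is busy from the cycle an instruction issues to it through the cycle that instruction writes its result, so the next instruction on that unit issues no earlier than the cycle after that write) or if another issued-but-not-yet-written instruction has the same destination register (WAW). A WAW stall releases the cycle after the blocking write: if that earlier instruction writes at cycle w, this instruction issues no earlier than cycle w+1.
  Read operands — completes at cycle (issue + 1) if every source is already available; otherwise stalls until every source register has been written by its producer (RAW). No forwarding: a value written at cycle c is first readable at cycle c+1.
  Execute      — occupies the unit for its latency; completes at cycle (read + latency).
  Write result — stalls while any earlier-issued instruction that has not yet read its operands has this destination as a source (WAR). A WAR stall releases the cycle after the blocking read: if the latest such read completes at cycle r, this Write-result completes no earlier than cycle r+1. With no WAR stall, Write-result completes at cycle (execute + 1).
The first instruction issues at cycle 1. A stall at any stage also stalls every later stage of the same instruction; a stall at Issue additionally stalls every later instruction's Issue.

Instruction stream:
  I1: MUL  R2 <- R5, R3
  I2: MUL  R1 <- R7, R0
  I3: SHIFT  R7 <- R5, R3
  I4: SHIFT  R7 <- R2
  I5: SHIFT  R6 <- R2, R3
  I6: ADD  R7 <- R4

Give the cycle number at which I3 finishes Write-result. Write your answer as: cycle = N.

1) issue 1, read 2, done 8, write 9
2) issue 10, read 11, done 17, write 18  <struct: MUL busy until I1 writes@9>
3) issue 11, read 12, done 13, write 14
4) issue 15, read 16, done 17, write 18  <struct: SHIFT busy until I3 writes@14>
5) issue 19, read 20, done 21, write 22  <struct: SHIFT busy until I4 writes@18>
6) issue 20, read 21, done 23, write 24

cycle = 14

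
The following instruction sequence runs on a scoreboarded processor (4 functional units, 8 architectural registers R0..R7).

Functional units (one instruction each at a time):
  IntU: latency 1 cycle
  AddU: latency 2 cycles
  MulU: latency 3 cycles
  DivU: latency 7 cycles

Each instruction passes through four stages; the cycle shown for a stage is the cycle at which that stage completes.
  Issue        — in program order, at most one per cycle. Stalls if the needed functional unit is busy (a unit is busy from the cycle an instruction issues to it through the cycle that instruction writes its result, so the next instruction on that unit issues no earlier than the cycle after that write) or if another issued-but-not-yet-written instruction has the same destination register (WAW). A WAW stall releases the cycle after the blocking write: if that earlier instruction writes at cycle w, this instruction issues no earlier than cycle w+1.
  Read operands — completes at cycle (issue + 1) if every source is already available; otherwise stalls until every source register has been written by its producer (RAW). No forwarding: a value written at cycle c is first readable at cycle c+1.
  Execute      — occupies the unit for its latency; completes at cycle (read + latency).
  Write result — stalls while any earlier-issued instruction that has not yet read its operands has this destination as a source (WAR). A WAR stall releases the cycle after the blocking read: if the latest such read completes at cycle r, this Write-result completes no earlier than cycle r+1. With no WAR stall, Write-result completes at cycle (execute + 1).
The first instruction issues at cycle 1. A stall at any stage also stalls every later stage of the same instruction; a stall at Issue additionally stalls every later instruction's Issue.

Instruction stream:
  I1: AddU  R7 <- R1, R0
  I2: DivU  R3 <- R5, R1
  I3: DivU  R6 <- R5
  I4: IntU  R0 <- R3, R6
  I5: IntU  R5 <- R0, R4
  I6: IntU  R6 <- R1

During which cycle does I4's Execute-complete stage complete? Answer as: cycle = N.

cycle = 23

[1] issue I1 (AddU)
[2] I1 read-ops | issue I2 (DivU)
[3] I2 read-ops
[4] I1 finished on AddU
[5] I1→R7
[10] I2 finished on DivU
[11] I2→R3
[12] issue I3 (DivU)
[13] I3 read-ops | issue I4 (IntU)
[20] I3 finished on DivU
[21] I3→R6
[22] I4 read-ops
[23] I4 finished on IntU
[24] I4→R0
[25] issue I5 (IntU)
[26] I5 read-ops
[27] I5 finished on IntU
[28] I5→R5
[29] issue I6 (IntU)
[30] I6 read-ops
[31] I6 finished on IntU
[32] I6→R6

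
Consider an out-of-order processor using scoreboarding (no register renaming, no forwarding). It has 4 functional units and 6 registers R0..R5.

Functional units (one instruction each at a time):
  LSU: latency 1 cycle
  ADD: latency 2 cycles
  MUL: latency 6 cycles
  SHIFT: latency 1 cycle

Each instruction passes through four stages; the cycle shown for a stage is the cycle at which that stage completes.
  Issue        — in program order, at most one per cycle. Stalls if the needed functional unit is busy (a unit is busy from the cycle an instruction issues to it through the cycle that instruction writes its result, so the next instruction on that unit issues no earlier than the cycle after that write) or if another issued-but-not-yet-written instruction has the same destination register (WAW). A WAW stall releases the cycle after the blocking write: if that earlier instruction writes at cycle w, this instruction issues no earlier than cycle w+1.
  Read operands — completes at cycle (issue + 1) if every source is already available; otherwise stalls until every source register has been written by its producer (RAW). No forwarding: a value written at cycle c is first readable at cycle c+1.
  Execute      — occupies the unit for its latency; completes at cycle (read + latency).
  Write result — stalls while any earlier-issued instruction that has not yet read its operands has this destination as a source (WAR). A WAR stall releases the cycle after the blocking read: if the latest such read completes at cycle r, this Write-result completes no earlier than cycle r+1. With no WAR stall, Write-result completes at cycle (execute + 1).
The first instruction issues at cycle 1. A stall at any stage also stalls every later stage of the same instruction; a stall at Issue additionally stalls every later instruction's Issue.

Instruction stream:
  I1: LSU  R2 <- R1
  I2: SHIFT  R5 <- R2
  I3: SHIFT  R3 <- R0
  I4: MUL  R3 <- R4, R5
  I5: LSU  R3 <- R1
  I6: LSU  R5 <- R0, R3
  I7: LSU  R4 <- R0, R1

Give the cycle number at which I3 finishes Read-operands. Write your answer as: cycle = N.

I1: IS=1 RO=2 EX=3 WR=4
I2: IS=2 RO=5 EX=6 WR=7  [RAW R2: wait I1 write@4]
I3: IS=8 RO=9 EX=10 WR=11  [struct: SHIFT busy until I2 writes@7]
I4: IS=12 RO=13 EX=19 WR=20  [WAW R3: wait I3 write@11]
I5: IS=21 RO=22 EX=23 WR=24  [WAW R3: wait I4 write@20]
I6: IS=25 RO=26 EX=27 WR=28  [struct: LSU busy until I5 writes@24]
I7: IS=29 RO=30 EX=31 WR=32  [struct: LSU busy until I6 writes@28]

cycle = 9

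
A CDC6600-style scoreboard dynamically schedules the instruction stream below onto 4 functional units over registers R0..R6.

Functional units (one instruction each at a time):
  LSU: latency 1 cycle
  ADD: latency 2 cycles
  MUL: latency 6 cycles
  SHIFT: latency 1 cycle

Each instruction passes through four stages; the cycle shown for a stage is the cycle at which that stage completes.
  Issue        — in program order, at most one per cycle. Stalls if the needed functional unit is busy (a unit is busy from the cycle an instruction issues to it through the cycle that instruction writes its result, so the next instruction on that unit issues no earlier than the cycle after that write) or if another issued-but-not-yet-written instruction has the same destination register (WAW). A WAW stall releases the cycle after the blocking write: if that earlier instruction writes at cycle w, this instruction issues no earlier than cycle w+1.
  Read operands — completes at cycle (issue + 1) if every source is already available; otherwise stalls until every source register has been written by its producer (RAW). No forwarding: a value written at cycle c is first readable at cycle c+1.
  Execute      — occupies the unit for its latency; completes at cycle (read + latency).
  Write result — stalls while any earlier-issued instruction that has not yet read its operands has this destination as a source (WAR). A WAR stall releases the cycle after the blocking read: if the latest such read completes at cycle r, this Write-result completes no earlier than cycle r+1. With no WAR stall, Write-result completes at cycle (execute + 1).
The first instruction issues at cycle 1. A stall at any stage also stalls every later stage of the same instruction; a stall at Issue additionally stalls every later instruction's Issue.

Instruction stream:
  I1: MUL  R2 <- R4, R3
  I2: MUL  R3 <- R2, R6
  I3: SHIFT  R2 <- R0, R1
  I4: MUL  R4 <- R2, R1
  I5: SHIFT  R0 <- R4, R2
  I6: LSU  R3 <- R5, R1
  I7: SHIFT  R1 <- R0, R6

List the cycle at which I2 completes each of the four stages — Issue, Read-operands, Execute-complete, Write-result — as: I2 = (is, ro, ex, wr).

I2 = (10, 11, 17, 18)

I1  is:1  ro:2  ex:8  wr:9
I2  is:10  ro:11  ex:17  wr:18  — struct: MUL busy until I1 writes@9
I3  is:11  ro:12  ex:13  wr:14
I4  is:19  ro:20  ex:26  wr:27  — struct: MUL busy until I2 writes@18
I5  is:20  ro:28  ex:29  wr:30  — RAW R4: wait I4 write@27
I6  is:21  ro:22  ex:23  wr:24
I7  is:31  ro:32  ex:33  wr:34  — struct: SHIFT busy until I5 writes@30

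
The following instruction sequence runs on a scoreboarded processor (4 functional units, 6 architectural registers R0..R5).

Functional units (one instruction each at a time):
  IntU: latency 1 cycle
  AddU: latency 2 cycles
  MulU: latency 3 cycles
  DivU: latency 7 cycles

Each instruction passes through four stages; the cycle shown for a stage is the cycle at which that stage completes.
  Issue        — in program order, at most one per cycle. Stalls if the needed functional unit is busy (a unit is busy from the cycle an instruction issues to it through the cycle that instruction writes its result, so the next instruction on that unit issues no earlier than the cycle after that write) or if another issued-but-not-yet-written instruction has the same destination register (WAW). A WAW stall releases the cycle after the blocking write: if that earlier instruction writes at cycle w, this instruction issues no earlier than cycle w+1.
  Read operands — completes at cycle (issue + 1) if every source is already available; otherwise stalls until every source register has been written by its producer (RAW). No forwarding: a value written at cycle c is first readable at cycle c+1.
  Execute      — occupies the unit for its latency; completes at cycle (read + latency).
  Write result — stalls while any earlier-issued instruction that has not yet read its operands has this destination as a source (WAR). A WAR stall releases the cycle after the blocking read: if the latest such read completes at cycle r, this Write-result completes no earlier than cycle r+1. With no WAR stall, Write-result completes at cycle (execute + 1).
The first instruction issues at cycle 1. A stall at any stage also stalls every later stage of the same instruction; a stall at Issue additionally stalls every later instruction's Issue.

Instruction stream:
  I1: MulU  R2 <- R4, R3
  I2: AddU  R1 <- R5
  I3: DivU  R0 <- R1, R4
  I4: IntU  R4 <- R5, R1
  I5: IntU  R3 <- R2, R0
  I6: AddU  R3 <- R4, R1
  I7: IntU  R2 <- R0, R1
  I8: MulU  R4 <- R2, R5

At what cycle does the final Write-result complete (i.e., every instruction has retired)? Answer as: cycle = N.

cycle = 28

I1: IS=1 RO=2 EX=5 WR=6
I2: IS=2 RO=3 EX=5 WR=6
I3: IS=3 RO=7 EX=14 WR=15  [RAW R1: wait I2 write@6]
I4: IS=4 RO=7 EX=8 WR=9  [RAW R1: wait I2 write@6]
I5: IS=10 RO=16 EX=17 WR=18  [struct: IntU busy until I4 writes@9; RAW R0: wait I3 write@15]
I6: IS=19 RO=20 EX=22 WR=23  [WAW R3: wait I5 write@18]
I7: IS=20 RO=21 EX=22 WR=23
I8: IS=21 RO=24 EX=27 WR=28  [RAW R2: wait I7 write@23]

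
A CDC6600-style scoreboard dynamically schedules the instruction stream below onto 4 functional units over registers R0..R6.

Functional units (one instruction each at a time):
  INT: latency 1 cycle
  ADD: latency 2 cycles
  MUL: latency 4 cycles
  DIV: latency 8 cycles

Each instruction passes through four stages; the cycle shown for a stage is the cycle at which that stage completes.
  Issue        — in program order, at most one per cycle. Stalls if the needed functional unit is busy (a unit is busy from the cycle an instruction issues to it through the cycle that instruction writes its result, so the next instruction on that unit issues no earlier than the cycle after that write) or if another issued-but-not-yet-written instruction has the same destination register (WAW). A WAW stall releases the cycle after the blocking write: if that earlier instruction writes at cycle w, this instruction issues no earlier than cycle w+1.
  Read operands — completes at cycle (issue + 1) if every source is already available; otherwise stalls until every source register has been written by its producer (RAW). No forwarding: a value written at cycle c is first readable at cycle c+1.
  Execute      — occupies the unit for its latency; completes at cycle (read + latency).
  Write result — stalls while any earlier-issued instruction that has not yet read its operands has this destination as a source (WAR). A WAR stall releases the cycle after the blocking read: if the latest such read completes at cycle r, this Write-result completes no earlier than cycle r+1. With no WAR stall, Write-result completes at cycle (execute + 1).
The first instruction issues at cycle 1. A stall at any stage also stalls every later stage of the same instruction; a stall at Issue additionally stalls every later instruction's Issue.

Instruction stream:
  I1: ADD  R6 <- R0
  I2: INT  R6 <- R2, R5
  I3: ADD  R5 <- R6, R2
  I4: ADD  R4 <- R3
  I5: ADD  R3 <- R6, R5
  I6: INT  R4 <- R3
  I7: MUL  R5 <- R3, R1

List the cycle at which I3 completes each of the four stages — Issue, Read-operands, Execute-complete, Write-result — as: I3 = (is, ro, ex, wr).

I3 = (7, 10, 12, 13)

1) issue 1, read 2, done 4, write 5
2) issue 6, read 7, done 8, write 9  <WAW R6: wait I1 write@5>
3) issue 7, read 10, done 12, write 13  <RAW R6: wait I2 write@9>
4) issue 14, read 15, done 17, write 18  <struct: ADD busy until I3 writes@13>
5) issue 19, read 20, done 22, write 23  <struct: ADD busy until I4 writes@18>
6) issue 20, read 24, done 25, write 26  <RAW R3: wait I5 write@23>
7) issue 21, read 24, done 28, write 29  <RAW R3: wait I5 write@23>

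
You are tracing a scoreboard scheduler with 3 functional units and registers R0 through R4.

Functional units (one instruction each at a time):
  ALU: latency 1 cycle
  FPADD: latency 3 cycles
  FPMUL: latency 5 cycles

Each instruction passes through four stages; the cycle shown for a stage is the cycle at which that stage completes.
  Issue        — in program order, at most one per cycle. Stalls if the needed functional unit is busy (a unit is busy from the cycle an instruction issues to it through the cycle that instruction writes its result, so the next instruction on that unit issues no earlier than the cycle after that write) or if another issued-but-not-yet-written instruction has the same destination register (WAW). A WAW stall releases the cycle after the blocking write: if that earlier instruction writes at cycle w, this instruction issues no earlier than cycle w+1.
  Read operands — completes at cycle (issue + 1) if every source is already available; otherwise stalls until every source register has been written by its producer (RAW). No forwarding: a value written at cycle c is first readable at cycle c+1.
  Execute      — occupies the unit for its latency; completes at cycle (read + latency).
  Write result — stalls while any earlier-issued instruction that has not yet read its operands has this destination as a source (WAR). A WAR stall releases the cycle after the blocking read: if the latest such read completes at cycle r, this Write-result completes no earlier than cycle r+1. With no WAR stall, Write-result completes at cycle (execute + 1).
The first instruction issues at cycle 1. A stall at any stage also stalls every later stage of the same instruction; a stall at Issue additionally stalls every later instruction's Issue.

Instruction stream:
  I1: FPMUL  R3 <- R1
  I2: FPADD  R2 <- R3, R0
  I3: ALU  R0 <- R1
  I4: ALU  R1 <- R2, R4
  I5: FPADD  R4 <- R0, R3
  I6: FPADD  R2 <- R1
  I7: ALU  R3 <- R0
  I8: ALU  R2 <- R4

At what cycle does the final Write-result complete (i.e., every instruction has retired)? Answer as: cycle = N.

I1  is:1  ro:2  ex:7  wr:8
I2  is:2  ro:9  ex:12  wr:13  — RAW R3: wait I1 write@8
I3  is:3  ro:4  ex:5  wr:10  — WAR R0: wait I2 read@9
I4  is:11  ro:14  ex:15  wr:16  — struct: ALU busy until I3 writes@10, RAW R2: wait I2 write@13
I5  is:14  ro:15  ex:18  wr:19  — struct: FPADD busy until I2 writes@13
I6  is:20  ro:21  ex:24  wr:25  — struct: FPADD busy until I5 writes@19
I7  is:21  ro:22  ex:23  wr:24
I8  is:26  ro:27  ex:28  wr:29  — WAW R2: wait I6 write@25

cycle = 29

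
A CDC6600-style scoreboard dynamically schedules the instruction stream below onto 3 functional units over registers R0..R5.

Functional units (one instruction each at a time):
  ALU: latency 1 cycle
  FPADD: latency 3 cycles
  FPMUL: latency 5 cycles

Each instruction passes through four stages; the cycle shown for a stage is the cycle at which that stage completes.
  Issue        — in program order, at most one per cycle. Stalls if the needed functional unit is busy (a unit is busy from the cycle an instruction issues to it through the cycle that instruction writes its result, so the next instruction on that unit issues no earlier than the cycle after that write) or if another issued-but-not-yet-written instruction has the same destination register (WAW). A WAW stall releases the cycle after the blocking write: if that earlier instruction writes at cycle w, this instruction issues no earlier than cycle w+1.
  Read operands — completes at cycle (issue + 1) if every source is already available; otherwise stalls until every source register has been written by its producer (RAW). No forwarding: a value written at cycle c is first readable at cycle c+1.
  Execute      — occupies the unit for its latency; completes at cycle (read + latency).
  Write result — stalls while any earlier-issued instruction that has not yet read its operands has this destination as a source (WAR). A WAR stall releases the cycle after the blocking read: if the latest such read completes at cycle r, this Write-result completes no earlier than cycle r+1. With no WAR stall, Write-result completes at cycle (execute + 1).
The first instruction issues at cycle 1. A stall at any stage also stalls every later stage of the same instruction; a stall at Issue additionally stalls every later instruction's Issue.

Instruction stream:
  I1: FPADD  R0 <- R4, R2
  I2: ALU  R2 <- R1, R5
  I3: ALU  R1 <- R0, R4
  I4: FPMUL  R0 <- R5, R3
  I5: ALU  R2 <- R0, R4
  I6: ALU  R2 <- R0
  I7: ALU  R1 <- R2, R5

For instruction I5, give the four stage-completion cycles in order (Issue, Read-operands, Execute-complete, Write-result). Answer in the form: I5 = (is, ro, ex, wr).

t=1  I1→FPADD
t=2  I1 RO, I2→ALU
t=3  I2 RO
t=4  I2 EX
t=5  I1 EX, I2 WR R2
t=6  I1 WR R0, I3→ALU
t=7  I3 RO, I4→FPMUL
t=8  I3 EX, I4 RO
t=9  I3 WR R1
t=10  I5→ALU
t=13  I4 EX
t=14  I4 WR R0
t=15  I5 RO
t=16  I5 EX
t=17  I5 WR R2
t=18  I6→ALU
t=19  I6 RO
t=20  I6 EX
t=21  I6 WR R2
t=22  I7→ALU
t=23  I7 RO
t=24  I7 EX
t=25  I7 WR R1

I5 = (10, 15, 16, 17)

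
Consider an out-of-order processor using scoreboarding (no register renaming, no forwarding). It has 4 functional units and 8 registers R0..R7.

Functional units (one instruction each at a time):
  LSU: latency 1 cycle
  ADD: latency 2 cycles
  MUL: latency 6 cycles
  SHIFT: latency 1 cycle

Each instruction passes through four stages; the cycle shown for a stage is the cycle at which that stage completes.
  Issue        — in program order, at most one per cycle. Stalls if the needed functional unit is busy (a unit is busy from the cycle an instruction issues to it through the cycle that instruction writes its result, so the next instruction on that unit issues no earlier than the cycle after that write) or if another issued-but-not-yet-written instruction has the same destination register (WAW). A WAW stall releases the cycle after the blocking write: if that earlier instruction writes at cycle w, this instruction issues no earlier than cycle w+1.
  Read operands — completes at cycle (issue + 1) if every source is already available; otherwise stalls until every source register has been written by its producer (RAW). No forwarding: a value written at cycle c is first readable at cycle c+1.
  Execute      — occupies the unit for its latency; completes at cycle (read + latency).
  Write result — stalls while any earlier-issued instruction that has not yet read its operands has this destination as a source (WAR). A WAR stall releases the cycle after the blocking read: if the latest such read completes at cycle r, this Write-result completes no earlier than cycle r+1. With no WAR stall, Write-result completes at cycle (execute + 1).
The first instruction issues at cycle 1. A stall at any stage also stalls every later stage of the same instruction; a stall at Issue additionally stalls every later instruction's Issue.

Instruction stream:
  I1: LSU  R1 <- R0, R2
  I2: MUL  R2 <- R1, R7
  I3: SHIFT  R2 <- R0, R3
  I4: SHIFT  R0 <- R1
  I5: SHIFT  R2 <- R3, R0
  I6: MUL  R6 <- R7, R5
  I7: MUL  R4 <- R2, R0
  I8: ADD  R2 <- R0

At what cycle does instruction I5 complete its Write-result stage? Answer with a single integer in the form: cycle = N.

I1  is:1  ro:2  ex:3  wr:4
I2  is:2  ro:5  ex:11  wr:12  — RAW R1: wait I1 write@4
I3  is:13  ro:14  ex:15  wr:16  — WAW R2: wait I2 write@12
I4  is:17  ro:18  ex:19  wr:20  — struct: SHIFT busy until I3 writes@16
I5  is:21  ro:22  ex:23  wr:24  — struct: SHIFT busy until I4 writes@20
I6  is:22  ro:23  ex:29  wr:30
I7  is:31  ro:32  ex:38  wr:39  — struct: MUL busy until I6 writes@30
I8  is:32  ro:33  ex:35  wr:36

cycle = 24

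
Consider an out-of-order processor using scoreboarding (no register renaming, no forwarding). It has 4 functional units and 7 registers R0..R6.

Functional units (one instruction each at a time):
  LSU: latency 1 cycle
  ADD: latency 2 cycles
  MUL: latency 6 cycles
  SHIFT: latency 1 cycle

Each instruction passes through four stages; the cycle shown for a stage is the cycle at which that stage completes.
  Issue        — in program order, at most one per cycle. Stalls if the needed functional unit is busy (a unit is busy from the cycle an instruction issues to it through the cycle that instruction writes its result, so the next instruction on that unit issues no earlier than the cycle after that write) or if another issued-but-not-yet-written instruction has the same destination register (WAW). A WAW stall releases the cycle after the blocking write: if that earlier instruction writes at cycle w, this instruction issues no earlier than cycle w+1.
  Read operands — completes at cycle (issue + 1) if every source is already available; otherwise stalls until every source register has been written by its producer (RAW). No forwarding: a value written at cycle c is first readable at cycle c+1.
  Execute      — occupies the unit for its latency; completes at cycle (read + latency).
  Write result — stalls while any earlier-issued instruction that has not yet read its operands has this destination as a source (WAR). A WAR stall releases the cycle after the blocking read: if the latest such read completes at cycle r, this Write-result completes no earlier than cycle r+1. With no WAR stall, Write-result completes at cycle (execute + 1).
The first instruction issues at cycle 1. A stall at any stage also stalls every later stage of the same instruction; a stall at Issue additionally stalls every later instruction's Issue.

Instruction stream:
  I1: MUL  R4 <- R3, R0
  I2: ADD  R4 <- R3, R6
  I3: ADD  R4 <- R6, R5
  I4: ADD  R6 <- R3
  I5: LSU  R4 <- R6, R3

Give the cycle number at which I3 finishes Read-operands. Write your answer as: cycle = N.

cycle = 16

[1] I1 issues→MUL
[2] I1 reads
[8] I1 exec-done
[9] I1 writes R4
[10] I2 issues→ADD
[11] I2 reads
[13] I2 exec-done
[14] I2 writes R4
[15] I3 issues→ADD
[16] I3 reads
[18] I3 exec-done
[19] I3 writes R4
[20] I4 issues→ADD
[21] I4 reads, I5 issues→LSU
[23] I4 exec-done
[24] I4 writes R6
[25] I5 reads
[26] I5 exec-done
[27] I5 writes R4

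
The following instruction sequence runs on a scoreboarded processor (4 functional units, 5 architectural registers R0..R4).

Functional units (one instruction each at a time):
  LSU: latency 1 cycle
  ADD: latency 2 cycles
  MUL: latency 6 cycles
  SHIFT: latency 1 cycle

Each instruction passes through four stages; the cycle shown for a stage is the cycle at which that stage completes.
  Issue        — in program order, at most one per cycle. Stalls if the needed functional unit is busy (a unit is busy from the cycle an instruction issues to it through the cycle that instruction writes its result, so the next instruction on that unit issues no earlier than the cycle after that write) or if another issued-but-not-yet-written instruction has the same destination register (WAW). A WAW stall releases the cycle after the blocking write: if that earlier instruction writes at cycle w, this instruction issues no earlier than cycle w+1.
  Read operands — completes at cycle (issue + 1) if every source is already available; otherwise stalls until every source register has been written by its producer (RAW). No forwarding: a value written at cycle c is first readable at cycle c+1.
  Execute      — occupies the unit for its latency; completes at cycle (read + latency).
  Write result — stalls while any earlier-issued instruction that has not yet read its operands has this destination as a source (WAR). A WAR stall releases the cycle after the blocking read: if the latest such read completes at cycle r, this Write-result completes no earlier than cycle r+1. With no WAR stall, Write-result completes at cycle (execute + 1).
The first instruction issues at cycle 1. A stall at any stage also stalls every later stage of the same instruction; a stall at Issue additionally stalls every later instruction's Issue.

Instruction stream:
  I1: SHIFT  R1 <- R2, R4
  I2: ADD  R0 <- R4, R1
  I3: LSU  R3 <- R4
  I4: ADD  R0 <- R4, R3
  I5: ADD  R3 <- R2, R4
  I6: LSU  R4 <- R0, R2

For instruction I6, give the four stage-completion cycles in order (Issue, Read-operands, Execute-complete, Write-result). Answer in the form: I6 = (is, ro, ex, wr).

t=1  issue I1 (SHIFT)
t=2  I1 read-ops; issue I2 (ADD)
t=3  I1 finished on SHIFT; issue I3 (LSU)
t=4  I1→R1; I3 read-ops
t=5  I2 read-ops; I3 finished on LSU
t=6  I3→R3
t=7  I2 finished on ADD
t=8  I2→R0
t=9  issue I4 (ADD)
t=10  I4 read-ops
t=12  I4 finished on ADD
t=13  I4→R0
t=14  issue I5 (ADD)
t=15  I5 read-ops; issue I6 (LSU)
t=16  I6 read-ops
t=17  I5 finished on ADD; I6 finished on LSU
t=18  I5→R3; I6→R4

I6 = (15, 16, 17, 18)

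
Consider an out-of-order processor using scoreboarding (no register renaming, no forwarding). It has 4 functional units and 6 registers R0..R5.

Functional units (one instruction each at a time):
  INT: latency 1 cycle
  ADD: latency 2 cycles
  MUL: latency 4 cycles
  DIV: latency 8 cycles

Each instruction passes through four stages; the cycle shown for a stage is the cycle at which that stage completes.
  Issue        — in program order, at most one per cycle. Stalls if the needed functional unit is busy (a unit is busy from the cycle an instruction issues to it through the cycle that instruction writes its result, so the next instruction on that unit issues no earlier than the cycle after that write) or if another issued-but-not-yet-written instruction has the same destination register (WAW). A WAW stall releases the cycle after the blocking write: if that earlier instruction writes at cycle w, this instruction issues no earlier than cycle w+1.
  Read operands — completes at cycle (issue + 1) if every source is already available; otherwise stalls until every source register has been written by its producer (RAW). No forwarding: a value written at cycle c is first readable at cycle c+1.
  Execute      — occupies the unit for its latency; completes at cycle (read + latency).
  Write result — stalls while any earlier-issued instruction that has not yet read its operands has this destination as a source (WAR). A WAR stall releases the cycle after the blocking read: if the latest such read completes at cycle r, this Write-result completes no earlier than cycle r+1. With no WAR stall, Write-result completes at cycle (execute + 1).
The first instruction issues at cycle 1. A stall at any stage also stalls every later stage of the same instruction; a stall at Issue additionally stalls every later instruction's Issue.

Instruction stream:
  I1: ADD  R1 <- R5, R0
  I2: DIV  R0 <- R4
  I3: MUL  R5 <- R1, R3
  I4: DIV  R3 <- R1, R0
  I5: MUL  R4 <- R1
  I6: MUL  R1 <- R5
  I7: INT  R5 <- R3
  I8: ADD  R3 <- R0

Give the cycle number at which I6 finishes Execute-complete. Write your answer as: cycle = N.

I1 -> (1, 2, 4, 5)
I2 -> (2, 3, 11, 12)
I3 -> (3, 6, 10, 11)  // RAW R1: wait I1 write@5
I4 -> (13, 14, 22, 23)  // struct: DIV busy until I2 writes@12
I5 -> (14, 15, 19, 20)
I6 -> (21, 22, 26, 27)  // struct: MUL busy until I5 writes@20
I7 -> (22, 24, 25, 26)  // RAW R3: wait I4 write@23
I8 -> (24, 25, 27, 28)  // WAW R3: wait I4 write@23

cycle = 26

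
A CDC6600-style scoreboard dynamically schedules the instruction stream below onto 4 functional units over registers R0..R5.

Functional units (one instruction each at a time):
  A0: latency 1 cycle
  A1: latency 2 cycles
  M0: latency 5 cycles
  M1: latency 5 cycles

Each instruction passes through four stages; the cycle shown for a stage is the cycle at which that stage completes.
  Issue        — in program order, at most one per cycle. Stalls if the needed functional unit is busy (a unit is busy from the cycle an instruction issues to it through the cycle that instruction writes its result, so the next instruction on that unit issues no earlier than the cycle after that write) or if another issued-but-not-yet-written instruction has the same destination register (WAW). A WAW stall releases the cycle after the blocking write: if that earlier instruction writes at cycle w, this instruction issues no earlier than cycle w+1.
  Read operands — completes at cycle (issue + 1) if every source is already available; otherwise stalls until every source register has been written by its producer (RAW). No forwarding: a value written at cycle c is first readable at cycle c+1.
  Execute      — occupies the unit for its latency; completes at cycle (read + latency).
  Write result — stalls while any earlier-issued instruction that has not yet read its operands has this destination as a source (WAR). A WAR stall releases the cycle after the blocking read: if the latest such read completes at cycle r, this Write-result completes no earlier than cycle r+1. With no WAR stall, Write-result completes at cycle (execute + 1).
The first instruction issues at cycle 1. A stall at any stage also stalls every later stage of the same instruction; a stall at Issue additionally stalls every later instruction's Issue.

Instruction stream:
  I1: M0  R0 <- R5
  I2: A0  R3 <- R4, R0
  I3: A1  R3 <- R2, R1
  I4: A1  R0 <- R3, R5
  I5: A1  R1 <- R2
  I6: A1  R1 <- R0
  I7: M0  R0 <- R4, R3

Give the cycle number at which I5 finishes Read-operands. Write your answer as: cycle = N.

[1] I1 issues→M0
[2] I1 reads | I2 issues→A0
[7] I1 exec-done
[8] I1 writes R0
[9] I2 reads
[10] I2 exec-done
[11] I2 writes R3
[12] I3 issues→A1
[13] I3 reads
[15] I3 exec-done
[16] I3 writes R3
[17] I4 issues→A1
[18] I4 reads
[20] I4 exec-done
[21] I4 writes R0
[22] I5 issues→A1
[23] I5 reads
[25] I5 exec-done
[26] I5 writes R1
[27] I6 issues→A1
[28] I6 reads | I7 issues→M0
[29] I7 reads
[30] I6 exec-done
[31] I6 writes R1
[34] I7 exec-done
[35] I7 writes R0

cycle = 23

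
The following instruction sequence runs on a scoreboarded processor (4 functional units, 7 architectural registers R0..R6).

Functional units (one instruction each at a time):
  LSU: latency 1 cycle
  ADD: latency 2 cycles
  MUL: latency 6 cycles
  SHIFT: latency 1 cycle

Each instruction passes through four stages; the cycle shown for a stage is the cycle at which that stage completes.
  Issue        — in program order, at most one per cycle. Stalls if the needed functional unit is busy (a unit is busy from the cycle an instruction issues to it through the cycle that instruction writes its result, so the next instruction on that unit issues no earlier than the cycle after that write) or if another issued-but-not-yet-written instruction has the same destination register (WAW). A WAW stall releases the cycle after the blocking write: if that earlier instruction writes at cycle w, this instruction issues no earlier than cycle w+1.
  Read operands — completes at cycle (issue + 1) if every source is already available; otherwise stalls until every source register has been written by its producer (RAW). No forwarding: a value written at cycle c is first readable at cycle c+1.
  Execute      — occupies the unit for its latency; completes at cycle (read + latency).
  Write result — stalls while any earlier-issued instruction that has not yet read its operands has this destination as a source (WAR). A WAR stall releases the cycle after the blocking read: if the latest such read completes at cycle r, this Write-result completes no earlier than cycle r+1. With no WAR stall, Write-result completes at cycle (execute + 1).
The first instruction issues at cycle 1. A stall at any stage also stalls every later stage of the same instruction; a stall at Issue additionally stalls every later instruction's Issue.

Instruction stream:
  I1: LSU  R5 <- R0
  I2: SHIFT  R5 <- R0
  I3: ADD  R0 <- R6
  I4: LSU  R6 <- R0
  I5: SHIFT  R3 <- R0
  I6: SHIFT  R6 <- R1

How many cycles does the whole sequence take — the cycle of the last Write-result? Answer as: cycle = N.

  I1 | 1 | 2 | 3 | 4
  I2 | 5 | 6 | 7 | 8   WAW R5: wait I1 write@4
  I3 | 6 | 7 | 9 | 10
  I4 | 7 | 11 | 12 | 13   RAW R0: wait I3 write@10
  I5 | 9 | 11 | 12 | 13   struct: SHIFT busy until I2 writes@8 · RAW R0: wait I3 write@10
  I6 | 14 | 15 | 16 | 17   struct: SHIFT busy until I5 writes@13

cycle = 17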